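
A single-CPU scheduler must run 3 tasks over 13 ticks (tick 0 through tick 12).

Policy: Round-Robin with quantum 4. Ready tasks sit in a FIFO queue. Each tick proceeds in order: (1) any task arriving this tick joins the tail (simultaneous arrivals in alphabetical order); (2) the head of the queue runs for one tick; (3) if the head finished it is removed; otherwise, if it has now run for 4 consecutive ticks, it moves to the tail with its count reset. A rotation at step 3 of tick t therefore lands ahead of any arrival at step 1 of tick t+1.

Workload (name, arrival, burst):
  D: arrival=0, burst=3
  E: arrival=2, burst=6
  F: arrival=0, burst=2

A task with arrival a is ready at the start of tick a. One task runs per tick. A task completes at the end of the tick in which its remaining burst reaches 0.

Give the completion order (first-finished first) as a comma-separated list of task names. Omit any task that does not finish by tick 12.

t=0: queue=[D,F] q_used=0 → run D
t=1: queue=[D,F] q_used=1 → run D
t=2: queue=[D,F,E] q_used=2 → run D
t=3: queue=[F,E] q_used=0 → run F
t=4: queue=[F,E] q_used=1 → run F
t=5: queue=[E] q_used=0 → run E
t=6: queue=[E] q_used=1 → run E
t=7: queue=[E] q_used=2 → run E
t=8: queue=[E] q_used=3 → run E
t=9: queue=[E] q_used=0 → run E
t=10: queue=[E] q_used=1 → run E
t=11: (idle)
t=12: (idle)

completion order = D, F, E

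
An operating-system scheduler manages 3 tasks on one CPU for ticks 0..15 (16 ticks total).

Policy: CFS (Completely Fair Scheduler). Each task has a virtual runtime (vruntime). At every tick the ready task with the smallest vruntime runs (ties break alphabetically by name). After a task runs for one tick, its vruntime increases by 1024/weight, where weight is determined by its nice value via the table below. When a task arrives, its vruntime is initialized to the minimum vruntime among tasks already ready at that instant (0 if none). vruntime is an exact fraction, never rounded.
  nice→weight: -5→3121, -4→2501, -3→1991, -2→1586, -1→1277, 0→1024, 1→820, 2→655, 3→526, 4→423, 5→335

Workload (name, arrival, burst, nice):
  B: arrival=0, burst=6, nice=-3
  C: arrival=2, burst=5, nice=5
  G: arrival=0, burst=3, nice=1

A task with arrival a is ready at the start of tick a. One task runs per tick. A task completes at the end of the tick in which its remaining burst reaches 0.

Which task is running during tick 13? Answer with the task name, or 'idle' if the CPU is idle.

running at tick 13 = C

t=0: vr[B=0 G=0] → run B
t=1: vr[B=1024/1991 G=0] → run G
t=2: vr[B=1024/1991 C=1024/1991 G=256/205] → run B
t=3: vr[B=2048/1991 C=1024/1991 G=256/205] → run C
t=4: vr[B=2048/1991 C=2381824/666985 G=256/205] → run B
t=5: vr[B=3072/1991 C=2381824/666985 G=256/205] → run G
t=6: vr[B=3072/1991 C=2381824/666985 G=512/205] → run B
t=7: vr[B=4096/1991 C=2381824/666985 G=512/205] → run B
t=8: vr[B=5120/1991 C=2381824/666985 G=512/205] → run G
t=9: vr[B=5120/1991 C=2381824/666985] → run B
t=10: vr[C=2381824/666985] → run C
t=11: vr[C=4420608/666985] → run C
t=12: vr[C=6459392/666985] → run C
t=13: vr[C=8498176/666985] → run C
t=14: (idle)
t=15: (idle)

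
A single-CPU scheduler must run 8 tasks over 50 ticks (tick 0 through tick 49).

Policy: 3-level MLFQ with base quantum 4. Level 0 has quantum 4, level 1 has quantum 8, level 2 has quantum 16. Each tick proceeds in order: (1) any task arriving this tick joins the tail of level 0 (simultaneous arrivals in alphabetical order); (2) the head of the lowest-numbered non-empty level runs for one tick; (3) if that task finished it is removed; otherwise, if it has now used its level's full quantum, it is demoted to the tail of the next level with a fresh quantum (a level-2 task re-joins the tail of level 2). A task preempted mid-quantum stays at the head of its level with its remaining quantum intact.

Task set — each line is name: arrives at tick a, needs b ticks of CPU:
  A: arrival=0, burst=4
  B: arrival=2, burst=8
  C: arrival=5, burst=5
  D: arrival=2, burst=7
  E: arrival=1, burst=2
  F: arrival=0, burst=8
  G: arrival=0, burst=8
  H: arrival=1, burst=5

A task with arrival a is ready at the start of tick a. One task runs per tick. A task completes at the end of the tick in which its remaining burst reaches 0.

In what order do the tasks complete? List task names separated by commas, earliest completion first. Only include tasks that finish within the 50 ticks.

completion order = A, E, F, G, H, B, D, C

t=0: L0/L1/L2 = AFG/-/- → run A
t=1: L0/L1/L2 = AFGEH/-/- → run A
t=2: L0/L1/L2 = AFGEHBD/-/- → run A
t=3: L0/L1/L2 = AFGEHBD/-/- → run A
t=4: L0/L1/L2 = FGEHBD/-/- → run F
t=5: L0/L1/L2 = FGEHBDC/-/- → run F
t=6: L0/L1/L2 = FGEHBDC/-/- → run F
t=7: L0/L1/L2 = FGEHBDC/-/- → run F
t=8: L0/L1/L2 = GEHBDC/F/- → run G
t=9: L0/L1/L2 = GEHBDC/F/- → run G
t=10: L0/L1/L2 = GEHBDC/F/- → run G
t=11: L0/L1/L2 = GEHBDC/F/- → run G
t=12: L0/L1/L2 = EHBDC/FG/- → run E
t=13: L0/L1/L2 = EHBDC/FG/- → run E
t=14: L0/L1/L2 = HBDC/FG/- → run H
t=15: L0/L1/L2 = HBDC/FG/- → run H
t=16: L0/L1/L2 = HBDC/FG/- → run H
t=17: L0/L1/L2 = HBDC/FG/- → run H
t=18: L0/L1/L2 = BDC/FGH/- → run B
t=19: L0/L1/L2 = BDC/FGH/- → run B
t=20: L0/L1/L2 = BDC/FGH/- → run B
t=21: L0/L1/L2 = BDC/FGH/- → run B
t=22: L0/L1/L2 = DC/FGHB/- → run D
t=23: L0/L1/L2 = DC/FGHB/- → run D
t=24: L0/L1/L2 = DC/FGHB/- → run D
t=25: L0/L1/L2 = DC/FGHB/- → run D
t=26: L0/L1/L2 = C/FGHBD/- → run C
t=27: L0/L1/L2 = C/FGHBD/- → run C
t=28: L0/L1/L2 = C/FGHBD/- → run C
t=29: L0/L1/L2 = C/FGHBD/- → run C
t=30: L0/L1/L2 = -/FGHBDC/- → run F
t=31: L0/L1/L2 = -/FGHBDC/- → run F
t=32: L0/L1/L2 = -/FGHBDC/- → run F
t=33: L0/L1/L2 = -/FGHBDC/- → run F
t=34: L0/L1/L2 = -/GHBDC/- → run G
t=35: L0/L1/L2 = -/GHBDC/- → run G
t=36: L0/L1/L2 = -/GHBDC/- → run G
t=37: L0/L1/L2 = -/GHBDC/- → run G
t=38: L0/L1/L2 = -/HBDC/- → run H
t=39: L0/L1/L2 = -/BDC/- → run B
t=40: L0/L1/L2 = -/BDC/- → run B
t=41: L0/L1/L2 = -/BDC/- → run B
t=42: L0/L1/L2 = -/BDC/- → run B
t=43: L0/L1/L2 = -/DC/- → run D
t=44: L0/L1/L2 = -/DC/- → run D
t=45: L0/L1/L2 = -/DC/- → run D
t=46: L0/L1/L2 = -/C/- → run C
t=47: (idle)
t=48: (idle)
t=49: (idle)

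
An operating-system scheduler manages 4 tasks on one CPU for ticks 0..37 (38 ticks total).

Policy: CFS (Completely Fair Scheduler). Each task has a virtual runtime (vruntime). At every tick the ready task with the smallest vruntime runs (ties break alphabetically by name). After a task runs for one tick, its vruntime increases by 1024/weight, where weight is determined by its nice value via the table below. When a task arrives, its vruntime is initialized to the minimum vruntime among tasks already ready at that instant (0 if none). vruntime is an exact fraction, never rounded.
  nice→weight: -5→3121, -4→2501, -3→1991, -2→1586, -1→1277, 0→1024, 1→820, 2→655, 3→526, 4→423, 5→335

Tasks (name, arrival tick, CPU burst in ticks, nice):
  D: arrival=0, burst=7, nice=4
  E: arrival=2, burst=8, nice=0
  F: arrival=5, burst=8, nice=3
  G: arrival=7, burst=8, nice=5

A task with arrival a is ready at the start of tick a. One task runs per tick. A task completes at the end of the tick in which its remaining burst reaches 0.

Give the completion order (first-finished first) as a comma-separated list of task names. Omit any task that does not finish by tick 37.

t=0: vr[D=0] → run D
t=1: vr[D=1024/423] → run D
t=2: vr[D=2048/423 E=2048/423] → run D
t=3: vr[D=1024/141 E=2048/423] → run E
t=4: vr[D=1024/141 E=2471/423] → run E
t=5: vr[D=1024/141 E=2894/423 F=2894/423] → run E
t=6: vr[D=1024/141 E=3317/423 F=2894/423] → run F
t=7: vr[D=1024/141 E=3317/423 F=977698/111249 G=1024/141] → run D
t=8: vr[D=4096/423 E=3317/423 F=977698/111249 G=1024/141] → run G
t=9: vr[D=4096/423 E=3317/423 F=977698/111249 G=487424/47235] → run E
t=10: vr[D=4096/423 E=3740/423 F=977698/111249 G=487424/47235] → run F
t=11: vr[D=4096/423 E=3740/423 F=1194274/111249 G=487424/47235] → run E
t=12: vr[D=4096/423 E=4163/423 F=1194274/111249 G=487424/47235] → run D
t=13: vr[D=5120/423 E=4163/423 F=1194274/111249 G=487424/47235] → run E
t=14: vr[D=5120/423 E=4586/423 F=1194274/111249 G=487424/47235] → run G
t=15: vr[D=5120/423 E=4586/423 F=1194274/111249 G=631808/47235] → run F
t=16: vr[D=5120/423 E=4586/423 F=1410850/111249 G=631808/47235] → run E
t=17: vr[D=5120/423 E=5009/423 F=1410850/111249 G=631808/47235] → run E
t=18: vr[D=5120/423 F=1410850/111249 G=631808/47235] → run D
t=19: vr[D=2048/141 F=1410850/111249 G=631808/47235] → run F
t=20: vr[D=2048/141 F=1627426/111249 G=631808/47235] → run G
t=21: vr[D=2048/141 F=1627426/111249 G=776192/47235] → run D
t=22: vr[F=1627426/111249 G=776192/47235] → run F
t=23: vr[F=1844002/111249 G=776192/47235] → run G
t=24: vr[F=1844002/111249 G=920576/47235] → run F
t=25: vr[F=2060578/111249 G=920576/47235] → run F
t=26: vr[F=2277154/111249 G=920576/47235] → run G
t=27: vr[F=2277154/111249 G=212992/9447] → run F
t=28: vr[G=212992/9447] → run G
t=29: vr[G=1209344/47235] → run G
t=30: vr[G=1353728/47235] → run G
t=31: (idle)
t=32: (idle)
t=33: (idle)
t=34: (idle)
t=35: (idle)
t=36: (idle)
t=37: (idle)

completion order = E, D, F, G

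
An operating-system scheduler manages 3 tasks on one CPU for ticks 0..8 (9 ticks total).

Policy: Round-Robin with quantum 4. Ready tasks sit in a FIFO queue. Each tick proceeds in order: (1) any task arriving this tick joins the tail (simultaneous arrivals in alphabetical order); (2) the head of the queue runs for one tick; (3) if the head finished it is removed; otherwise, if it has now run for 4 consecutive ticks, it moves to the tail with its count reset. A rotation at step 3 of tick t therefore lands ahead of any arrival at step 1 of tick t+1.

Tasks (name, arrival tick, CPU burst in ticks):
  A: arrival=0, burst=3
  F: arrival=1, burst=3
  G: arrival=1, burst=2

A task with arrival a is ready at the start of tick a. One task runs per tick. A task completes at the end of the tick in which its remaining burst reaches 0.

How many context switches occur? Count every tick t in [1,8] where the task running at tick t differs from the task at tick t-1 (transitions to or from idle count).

t=0: queue=[A] q_used=0 → run A
t=1: queue=[A,F,G] q_used=1 → run A
t=2: queue=[A,F,G] q_used=2 → run A
t=3: queue=[F,G] q_used=0 → run F
t=4: queue=[F,G] q_used=1 → run F
t=5: queue=[F,G] q_used=2 → run F
t=6: queue=[G] q_used=0 → run G
t=7: queue=[G] q_used=1 → run G
t=8: (idle)

context switches = 3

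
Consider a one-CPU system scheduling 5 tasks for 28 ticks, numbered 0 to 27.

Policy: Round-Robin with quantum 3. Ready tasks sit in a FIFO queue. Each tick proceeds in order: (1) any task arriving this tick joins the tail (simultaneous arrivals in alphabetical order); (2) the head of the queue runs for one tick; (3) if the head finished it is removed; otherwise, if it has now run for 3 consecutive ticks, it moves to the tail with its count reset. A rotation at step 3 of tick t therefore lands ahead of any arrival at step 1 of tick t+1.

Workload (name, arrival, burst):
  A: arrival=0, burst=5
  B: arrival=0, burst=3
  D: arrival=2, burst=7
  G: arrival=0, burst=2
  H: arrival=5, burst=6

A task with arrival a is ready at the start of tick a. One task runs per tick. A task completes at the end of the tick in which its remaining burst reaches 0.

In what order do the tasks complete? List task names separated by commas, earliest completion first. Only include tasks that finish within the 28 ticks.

t=0: queue=[A,B,G] q_used=0 → run A
t=1: queue=[A,B,G] q_used=1 → run A
t=2: queue=[A,B,G,D] q_used=2 → run A
t=3: queue=[B,G,D,A] q_used=0 → run B
t=4: queue=[B,G,D,A] q_used=1 → run B
t=5: queue=[B,G,D,A,H] q_used=2 → run B
t=6: queue=[G,D,A,H] q_used=0 → run G
t=7: queue=[G,D,A,H] q_used=1 → run G
t=8: queue=[D,A,H] q_used=0 → run D
t=9: queue=[D,A,H] q_used=1 → run D
t=10: queue=[D,A,H] q_used=2 → run D
t=11: queue=[A,H,D] q_used=0 → run A
t=12: queue=[A,H,D] q_used=1 → run A
t=13: queue=[H,D] q_used=0 → run H
t=14: queue=[H,D] q_used=1 → run H
t=15: queue=[H,D] q_used=2 → run H
t=16: queue=[D,H] q_used=0 → run D
t=17: queue=[D,H] q_used=1 → run D
t=18: queue=[D,H] q_used=2 → run D
t=19: queue=[H,D] q_used=0 → run H
t=20: queue=[H,D] q_used=1 → run H
t=21: queue=[H,D] q_used=2 → run H
t=22: queue=[D] q_used=0 → run D
t=23: (idle)
t=24: (idle)
t=25: (idle)
t=26: (idle)
t=27: (idle)

completion order = B, G, A, H, D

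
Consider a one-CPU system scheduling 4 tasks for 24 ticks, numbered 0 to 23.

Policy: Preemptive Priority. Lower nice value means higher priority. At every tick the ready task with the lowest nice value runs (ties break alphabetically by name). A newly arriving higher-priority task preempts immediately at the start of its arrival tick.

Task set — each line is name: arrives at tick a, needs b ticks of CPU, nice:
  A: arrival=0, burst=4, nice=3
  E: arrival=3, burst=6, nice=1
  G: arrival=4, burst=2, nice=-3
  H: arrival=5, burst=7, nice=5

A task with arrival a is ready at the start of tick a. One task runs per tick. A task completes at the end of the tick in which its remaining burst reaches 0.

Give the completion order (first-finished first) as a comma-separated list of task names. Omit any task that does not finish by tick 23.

t=0: ready={A} → run A
t=1: ready={A} → run A
t=2: ready={A} → run A
t=3: ready={A,E} → run E
t=4: ready={A,E,G} → run G
t=5: ready={A,E,G,H} → run G
t=6: ready={A,E,H} → run E
t=7: ready={A,E,H} → run E
t=8: ready={A,E,H} → run E
t=9: ready={A,E,H} → run E
t=10: ready={A,E,H} → run E
t=11: ready={A,H} → run A
t=12: ready={H} → run H
t=13: ready={H} → run H
t=14: ready={H} → run H
t=15: ready={H} → run H
t=16: ready={H} → run H
t=17: ready={H} → run H
t=18: ready={H} → run H
t=19: (idle)
t=20: (idle)
t=21: (idle)
t=22: (idle)
t=23: (idle)

completion order = G, E, A, H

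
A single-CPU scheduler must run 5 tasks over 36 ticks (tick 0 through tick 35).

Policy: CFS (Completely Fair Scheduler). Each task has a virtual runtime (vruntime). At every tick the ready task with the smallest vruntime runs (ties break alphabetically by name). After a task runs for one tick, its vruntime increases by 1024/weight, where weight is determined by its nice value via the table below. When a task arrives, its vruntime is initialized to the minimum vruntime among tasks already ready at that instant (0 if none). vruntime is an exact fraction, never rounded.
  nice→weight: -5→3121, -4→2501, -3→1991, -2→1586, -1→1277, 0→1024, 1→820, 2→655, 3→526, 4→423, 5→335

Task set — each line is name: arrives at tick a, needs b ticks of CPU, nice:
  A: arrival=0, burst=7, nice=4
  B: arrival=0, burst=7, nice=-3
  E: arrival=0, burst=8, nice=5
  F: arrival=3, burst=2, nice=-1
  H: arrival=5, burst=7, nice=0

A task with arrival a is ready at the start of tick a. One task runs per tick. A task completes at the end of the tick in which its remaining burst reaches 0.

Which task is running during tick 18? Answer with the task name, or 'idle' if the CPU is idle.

running at tick 18 = H

t=0: vr[A=0 B=0 E=0] → run A
t=1: vr[A=1024/423 B=0 E=0] → run B
t=2: vr[A=1024/423 B=1024/1991 E=0] → run E
t=3: vr[A=1024/423 B=1024/1991 E=1024/335 F=1024/1991] → run B
t=4: vr[A=1024/423 B=2048/1991 E=1024/335 F=1024/1991] → run F
t=5: vr[A=1024/423 B=2048/1991 E=1024/335 F=3346432/2542507 H=2048/1991] → run B
t=6: vr[A=1024/423 B=3072/1991 E=1024/335 F=3346432/2542507 H=2048/1991] → run H
t=7: vr[A=1024/423 B=3072/1991 E=1024/335 F=3346432/2542507 H=4039/1991] → run F
t=8: vr[A=1024/423 B=3072/1991 E=1024/335 H=4039/1991] → run B
t=9: vr[A=1024/423 B=4096/1991 E=1024/335 H=4039/1991] → run H
t=10: vr[A=1024/423 B=4096/1991 E=1024/335 H=6030/1991] → run B
t=11: vr[A=1024/423 B=5120/1991 E=1024/335 H=6030/1991] → run A
t=12: vr[A=2048/423 B=5120/1991 E=1024/335 H=6030/1991] → run B
t=13: vr[A=2048/423 B=6144/1991 E=1024/335 H=6030/1991] → run H
t=14: vr[A=2048/423 B=6144/1991 E=1024/335 H=8021/1991] → run E
t=15: vr[A=2048/423 B=6144/1991 E=2048/335 H=8021/1991] → run B
t=16: vr[A=2048/423 E=2048/335 H=8021/1991] → run H
t=17: vr[A=2048/423 E=2048/335 H=10012/1991] → run A
t=18: vr[A=1024/141 E=2048/335 H=10012/1991] → run H
t=19: vr[A=1024/141 E=2048/335 H=12003/1991] → run H
t=20: vr[A=1024/141 E=2048/335 H=13994/1991] → run E
t=21: vr[A=1024/141 E=3072/335 H=13994/1991] → run H
t=22: vr[A=1024/141 E=3072/335] → run A
t=23: vr[A=4096/423 E=3072/335] → run E
t=24: vr[A=4096/423 E=4096/335] → run A
t=25: vr[A=5120/423 E=4096/335] → run A
t=26: vr[A=2048/141 E=4096/335] → run E
t=27: vr[A=2048/141 E=1024/67] → run A
t=28: vr[E=1024/67] → run E
t=29: vr[E=6144/335] → run E
t=30: vr[E=7168/335] → run E
t=31: (idle)
t=32: (idle)
t=33: (idle)
t=34: (idle)
t=35: (idle)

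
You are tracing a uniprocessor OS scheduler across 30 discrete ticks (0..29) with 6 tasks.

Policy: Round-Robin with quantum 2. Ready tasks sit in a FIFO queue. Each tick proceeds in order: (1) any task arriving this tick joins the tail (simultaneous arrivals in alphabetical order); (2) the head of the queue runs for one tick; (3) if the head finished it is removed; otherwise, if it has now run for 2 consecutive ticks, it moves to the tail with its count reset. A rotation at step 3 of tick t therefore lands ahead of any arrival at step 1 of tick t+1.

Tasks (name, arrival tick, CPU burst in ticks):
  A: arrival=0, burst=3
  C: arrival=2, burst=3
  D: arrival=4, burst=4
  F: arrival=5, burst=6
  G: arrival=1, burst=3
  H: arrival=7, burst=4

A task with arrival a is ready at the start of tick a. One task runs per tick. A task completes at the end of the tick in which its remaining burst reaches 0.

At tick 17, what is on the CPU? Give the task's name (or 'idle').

running at tick 17 = F

t=0: queue=[A] q_used=0 → run A
t=1: queue=[A,G] q_used=1 → run A
t=2: queue=[G,A,C] q_used=0 → run G
t=3: queue=[G,A,C] q_used=1 → run G
t=4: queue=[A,C,G,D] q_used=0 → run A
t=5: queue=[C,G,D,F] q_used=0 → run C
t=6: queue=[C,G,D,F] q_used=1 → run C
t=7: queue=[G,D,F,C,H] q_used=0 → run G
t=8: queue=[D,F,C,H] q_used=0 → run D
t=9: queue=[D,F,C,H] q_used=1 → run D
t=10: queue=[F,C,H,D] q_used=0 → run F
t=11: queue=[F,C,H,D] q_used=1 → run F
t=12: queue=[C,H,D,F] q_used=0 → run C
t=13: queue=[H,D,F] q_used=0 → run H
t=14: queue=[H,D,F] q_used=1 → run H
t=15: queue=[D,F,H] q_used=0 → run D
t=16: queue=[D,F,H] q_used=1 → run D
t=17: queue=[F,H] q_used=0 → run F
t=18: queue=[F,H] q_used=1 → run F
t=19: queue=[H,F] q_used=0 → run H
t=20: queue=[H,F] q_used=1 → run H
t=21: queue=[F] q_used=0 → run F
t=22: queue=[F] q_used=1 → run F
t=23: (idle)
t=24: (idle)
t=25: (idle)
t=26: (idle)
t=27: (idle)
t=28: (idle)
t=29: (idle)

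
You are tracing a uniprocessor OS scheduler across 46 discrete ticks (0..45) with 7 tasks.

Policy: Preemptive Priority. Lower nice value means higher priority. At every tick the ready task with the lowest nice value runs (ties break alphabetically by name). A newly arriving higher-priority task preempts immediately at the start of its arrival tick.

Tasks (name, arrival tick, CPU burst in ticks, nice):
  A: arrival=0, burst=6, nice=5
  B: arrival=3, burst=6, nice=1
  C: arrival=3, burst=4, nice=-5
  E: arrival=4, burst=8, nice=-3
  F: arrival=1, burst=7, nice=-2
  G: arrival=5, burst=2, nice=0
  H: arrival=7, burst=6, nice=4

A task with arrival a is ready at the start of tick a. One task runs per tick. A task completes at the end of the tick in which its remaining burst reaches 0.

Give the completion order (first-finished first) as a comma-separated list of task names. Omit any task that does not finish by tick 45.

t=0: ready={A} → run A
t=1: ready={A,F} → run F
t=2: ready={A,F} → run F
t=3: ready={A,B,C,F} → run C
t=4: ready={A,B,C,E,F} → run C
t=5: ready={A,B,C,E,F,G} → run C
t=6: ready={A,B,C,E,F,G} → run C
t=7: ready={A,B,E,F,G,H} → run E
t=8: ready={A,B,E,F,G,H} → run E
t=9: ready={A,B,E,F,G,H} → run E
t=10: ready={A,B,E,F,G,H} → run E
t=11: ready={A,B,E,F,G,H} → run E
t=12: ready={A,B,E,F,G,H} → run E
t=13: ready={A,B,E,F,G,H} → run E
t=14: ready={A,B,E,F,G,H} → run E
t=15: ready={A,B,F,G,H} → run F
t=16: ready={A,B,F,G,H} → run F
t=17: ready={A,B,F,G,H} → run F
t=18: ready={A,B,F,G,H} → run F
t=19: ready={A,B,F,G,H} → run F
t=20: ready={A,B,G,H} → run G
t=21: ready={A,B,G,H} → run G
t=22: ready={A,B,H} → run B
t=23: ready={A,B,H} → run B
t=24: ready={A,B,H} → run B
t=25: ready={A,B,H} → run B
t=26: ready={A,B,H} → run B
t=27: ready={A,B,H} → run B
t=28: ready={A,H} → run H
t=29: ready={A,H} → run H
t=30: ready={A,H} → run H
t=31: ready={A,H} → run H
t=32: ready={A,H} → run H
t=33: ready={A,H} → run H
t=34: ready={A} → run A
t=35: ready={A} → run A
t=36: ready={A} → run A
t=37: ready={A} → run A
t=38: ready={A} → run A
t=39: (idle)
t=40: (idle)
t=41: (idle)
t=42: (idle)
t=43: (idle)
t=44: (idle)
t=45: (idle)

completion order = C, E, F, G, B, H, A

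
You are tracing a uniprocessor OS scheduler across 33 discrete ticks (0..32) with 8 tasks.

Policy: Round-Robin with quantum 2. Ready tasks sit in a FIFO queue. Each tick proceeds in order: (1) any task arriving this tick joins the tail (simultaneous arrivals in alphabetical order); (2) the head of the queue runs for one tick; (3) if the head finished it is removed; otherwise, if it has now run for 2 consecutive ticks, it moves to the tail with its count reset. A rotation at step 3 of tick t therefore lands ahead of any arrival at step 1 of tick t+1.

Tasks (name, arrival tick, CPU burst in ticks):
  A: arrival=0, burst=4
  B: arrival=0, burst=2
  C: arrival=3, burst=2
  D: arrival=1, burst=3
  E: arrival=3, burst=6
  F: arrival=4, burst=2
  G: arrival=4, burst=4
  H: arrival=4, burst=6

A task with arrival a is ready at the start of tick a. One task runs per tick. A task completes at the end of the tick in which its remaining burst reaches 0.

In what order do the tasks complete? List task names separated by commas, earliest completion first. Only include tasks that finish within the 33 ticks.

completion order = B, A, C, F, D, G, E, H

t=0: queue=[A,B] q_used=0 → run A
t=1: queue=[A,B,D] q_used=1 → run A
t=2: queue=[B,D,A] q_used=0 → run B
t=3: queue=[B,D,A,C,E] q_used=1 → run B
t=4: queue=[D,A,C,E,F,G,H] q_used=0 → run D
t=5: queue=[D,A,C,E,F,G,H] q_used=1 → run D
t=6: queue=[A,C,E,F,G,H,D] q_used=0 → run A
t=7: queue=[A,C,E,F,G,H,D] q_used=1 → run A
t=8: queue=[C,E,F,G,H,D] q_used=0 → run C
t=9: queue=[C,E,F,G,H,D] q_used=1 → run C
t=10: queue=[E,F,G,H,D] q_used=0 → run E
t=11: queue=[E,F,G,H,D] q_used=1 → run E
t=12: queue=[F,G,H,D,E] q_used=0 → run F
t=13: queue=[F,G,H,D,E] q_used=1 → run F
t=14: queue=[G,H,D,E] q_used=0 → run G
t=15: queue=[G,H,D,E] q_used=1 → run G
t=16: queue=[H,D,E,G] q_used=0 → run H
t=17: queue=[H,D,E,G] q_used=1 → run H
t=18: queue=[D,E,G,H] q_used=0 → run D
t=19: queue=[E,G,H] q_used=0 → run E
t=20: queue=[E,G,H] q_used=1 → run E
t=21: queue=[G,H,E] q_used=0 → run G
t=22: queue=[G,H,E] q_used=1 → run G
t=23: queue=[H,E] q_used=0 → run H
t=24: queue=[H,E] q_used=1 → run H
t=25: queue=[E,H] q_used=0 → run E
t=26: queue=[E,H] q_used=1 → run E
t=27: queue=[H] q_used=0 → run H
t=28: queue=[H] q_used=1 → run H
t=29: (idle)
t=30: (idle)
t=31: (idle)
t=32: (idle)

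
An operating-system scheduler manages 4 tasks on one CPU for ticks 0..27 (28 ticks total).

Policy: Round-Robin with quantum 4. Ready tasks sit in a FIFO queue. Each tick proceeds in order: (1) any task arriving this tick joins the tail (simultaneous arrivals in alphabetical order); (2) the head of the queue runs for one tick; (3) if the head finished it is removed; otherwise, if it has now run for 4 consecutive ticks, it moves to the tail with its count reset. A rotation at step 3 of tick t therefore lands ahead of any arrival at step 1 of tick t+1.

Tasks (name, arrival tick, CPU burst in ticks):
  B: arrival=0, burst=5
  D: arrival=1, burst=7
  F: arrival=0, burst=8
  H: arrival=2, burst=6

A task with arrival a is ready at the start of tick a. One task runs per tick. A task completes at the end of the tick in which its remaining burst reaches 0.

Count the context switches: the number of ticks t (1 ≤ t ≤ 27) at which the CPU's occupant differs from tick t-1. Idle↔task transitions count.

t=0: queue=[B,F] q_used=0 → run B
t=1: queue=[B,F,D] q_used=1 → run B
t=2: queue=[B,F,D,H] q_used=2 → run B
t=3: queue=[B,F,D,H] q_used=3 → run B
t=4: queue=[F,D,H,B] q_used=0 → run F
t=5: queue=[F,D,H,B] q_used=1 → run F
t=6: queue=[F,D,H,B] q_used=2 → run F
t=7: queue=[F,D,H,B] q_used=3 → run F
t=8: queue=[D,H,B,F] q_used=0 → run D
t=9: queue=[D,H,B,F] q_used=1 → run D
t=10: queue=[D,H,B,F] q_used=2 → run D
t=11: queue=[D,H,B,F] q_used=3 → run D
t=12: queue=[H,B,F,D] q_used=0 → run H
t=13: queue=[H,B,F,D] q_used=1 → run H
t=14: queue=[H,B,F,D] q_used=2 → run H
t=15: queue=[H,B,F,D] q_used=3 → run H
t=16: queue=[B,F,D,H] q_used=0 → run B
t=17: queue=[F,D,H] q_used=0 → run F
t=18: queue=[F,D,H] q_used=1 → run F
t=19: queue=[F,D,H] q_used=2 → run F
t=20: queue=[F,D,H] q_used=3 → run F
t=21: queue=[D,H] q_used=0 → run D
t=22: queue=[D,H] q_used=1 → run D
t=23: queue=[D,H] q_used=2 → run D
t=24: queue=[H] q_used=0 → run H
t=25: queue=[H] q_used=1 → run H
t=26: (idle)
t=27: (idle)

context switches = 8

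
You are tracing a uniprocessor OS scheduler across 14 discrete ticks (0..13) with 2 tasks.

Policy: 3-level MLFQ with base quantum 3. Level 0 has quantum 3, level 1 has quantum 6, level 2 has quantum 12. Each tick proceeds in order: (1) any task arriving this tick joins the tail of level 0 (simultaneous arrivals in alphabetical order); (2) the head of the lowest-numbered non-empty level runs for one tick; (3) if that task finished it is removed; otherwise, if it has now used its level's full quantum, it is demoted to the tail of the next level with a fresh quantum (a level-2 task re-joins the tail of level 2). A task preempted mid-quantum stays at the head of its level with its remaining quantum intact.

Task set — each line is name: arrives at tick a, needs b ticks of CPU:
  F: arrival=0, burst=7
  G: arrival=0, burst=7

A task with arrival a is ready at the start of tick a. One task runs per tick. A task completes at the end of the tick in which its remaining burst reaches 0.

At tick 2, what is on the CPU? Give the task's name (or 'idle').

running at tick 2 = F

t=0: L0/L1/L2 = FG/-/- → run F
t=1: L0/L1/L2 = FG/-/- → run F
t=2: L0/L1/L2 = FG/-/- → run F
t=3: L0/L1/L2 = G/F/- → run G
t=4: L0/L1/L2 = G/F/- → run G
t=5: L0/L1/L2 = G/F/- → run G
t=6: L0/L1/L2 = -/FG/- → run F
t=7: L0/L1/L2 = -/FG/- → run F
t=8: L0/L1/L2 = -/FG/- → run F
t=9: L0/L1/L2 = -/FG/- → run F
t=10: L0/L1/L2 = -/G/- → run G
t=11: L0/L1/L2 = -/G/- → run G
t=12: L0/L1/L2 = -/G/- → run G
t=13: L0/L1/L2 = -/G/- → run G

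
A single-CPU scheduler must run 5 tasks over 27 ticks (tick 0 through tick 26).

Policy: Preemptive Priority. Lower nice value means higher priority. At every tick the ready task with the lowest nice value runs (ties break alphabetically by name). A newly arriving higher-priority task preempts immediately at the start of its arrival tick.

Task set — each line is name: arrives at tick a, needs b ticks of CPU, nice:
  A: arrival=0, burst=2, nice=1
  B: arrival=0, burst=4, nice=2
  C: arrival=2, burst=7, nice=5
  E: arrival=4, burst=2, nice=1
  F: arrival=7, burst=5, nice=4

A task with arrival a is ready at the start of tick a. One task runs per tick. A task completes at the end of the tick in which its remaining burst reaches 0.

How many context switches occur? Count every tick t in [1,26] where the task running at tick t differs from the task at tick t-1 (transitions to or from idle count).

t=0: ready={A,B} → run A
t=1: ready={A,B} → run A
t=2: ready={B,C} → run B
t=3: ready={B,C} → run B
t=4: ready={B,C,E} → run E
t=5: ready={B,C,E} → run E
t=6: ready={B,C} → run B
t=7: ready={B,C,F} → run B
t=8: ready={C,F} → run F
t=9: ready={C,F} → run F
t=10: ready={C,F} → run F
t=11: ready={C,F} → run F
t=12: ready={C,F} → run F
t=13: ready={C} → run C
t=14: ready={C} → run C
t=15: ready={C} → run C
t=16: ready={C} → run C
t=17: ready={C} → run C
t=18: ready={C} → run C
t=19: ready={C} → run C
t=20: (idle)
t=21: (idle)
t=22: (idle)
t=23: (idle)
t=24: (idle)
t=25: (idle)
t=26: (idle)

context switches = 6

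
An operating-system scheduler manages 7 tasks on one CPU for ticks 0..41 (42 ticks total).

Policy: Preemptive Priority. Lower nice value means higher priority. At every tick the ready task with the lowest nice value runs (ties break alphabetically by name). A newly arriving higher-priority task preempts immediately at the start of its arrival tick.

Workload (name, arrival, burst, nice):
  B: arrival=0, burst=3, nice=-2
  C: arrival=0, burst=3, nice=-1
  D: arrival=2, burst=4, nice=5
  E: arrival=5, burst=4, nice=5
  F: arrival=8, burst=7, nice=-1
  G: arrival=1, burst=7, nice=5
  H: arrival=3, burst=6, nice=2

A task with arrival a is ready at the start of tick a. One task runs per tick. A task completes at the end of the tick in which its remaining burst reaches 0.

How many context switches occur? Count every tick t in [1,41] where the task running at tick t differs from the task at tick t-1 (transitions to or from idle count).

t=0: ready={B,C} → run B
t=1: ready={B,C,G} → run B
t=2: ready={B,C,D,G} → run B
t=3: ready={C,D,G,H} → run C
t=4: ready={C,D,G,H} → run C
t=5: ready={C,D,E,G,H} → run C
t=6: ready={D,E,G,H} → run H
t=7: ready={D,E,G,H} → run H
t=8: ready={D,E,F,G,H} → run F
t=9: ready={D,E,F,G,H} → run F
t=10: ready={D,E,F,G,H} → run F
t=11: ready={D,E,F,G,H} → run F
t=12: ready={D,E,F,G,H} → run F
t=13: ready={D,E,F,G,H} → run F
t=14: ready={D,E,F,G,H} → run F
t=15: ready={D,E,G,H} → run H
t=16: ready={D,E,G,H} → run H
t=17: ready={D,E,G,H} → run H
t=18: ready={D,E,G,H} → run H
t=19: ready={D,E,G} → run D
t=20: ready={D,E,G} → run D
t=21: ready={D,E,G} → run D
t=22: ready={D,E,G} → run D
t=23: ready={E,G} → run E
t=24: ready={E,G} → run E
t=25: ready={E,G} → run E
t=26: ready={E,G} → run E
t=27: ready={G} → run G
t=28: ready={G} → run G
t=29: ready={G} → run G
t=30: ready={G} → run G
t=31: ready={G} → run G
t=32: ready={G} → run G
t=33: ready={G} → run G
t=34: (idle)
t=35: (idle)
t=36: (idle)
t=37: (idle)
t=38: (idle)
t=39: (idle)
t=40: (idle)
t=41: (idle)

context switches = 8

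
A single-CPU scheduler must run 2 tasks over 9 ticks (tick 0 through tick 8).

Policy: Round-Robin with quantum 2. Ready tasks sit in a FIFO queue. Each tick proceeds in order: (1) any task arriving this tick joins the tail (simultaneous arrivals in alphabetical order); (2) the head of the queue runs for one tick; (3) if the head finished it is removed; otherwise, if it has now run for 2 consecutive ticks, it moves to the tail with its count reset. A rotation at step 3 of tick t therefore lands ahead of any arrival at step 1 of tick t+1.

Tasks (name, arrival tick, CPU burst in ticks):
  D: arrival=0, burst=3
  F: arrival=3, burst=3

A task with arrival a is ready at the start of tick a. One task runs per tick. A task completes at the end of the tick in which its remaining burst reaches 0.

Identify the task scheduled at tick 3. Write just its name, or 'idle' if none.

running at tick 3 = F

t=0: queue=[D] q_used=0 → run D
t=1: queue=[D] q_used=1 → run D
t=2: queue=[D] q_used=0 → run D
t=3: queue=[F] q_used=0 → run F
t=4: queue=[F] q_used=1 → run F
t=5: queue=[F] q_used=0 → run F
t=6: (idle)
t=7: (idle)
t=8: (idle)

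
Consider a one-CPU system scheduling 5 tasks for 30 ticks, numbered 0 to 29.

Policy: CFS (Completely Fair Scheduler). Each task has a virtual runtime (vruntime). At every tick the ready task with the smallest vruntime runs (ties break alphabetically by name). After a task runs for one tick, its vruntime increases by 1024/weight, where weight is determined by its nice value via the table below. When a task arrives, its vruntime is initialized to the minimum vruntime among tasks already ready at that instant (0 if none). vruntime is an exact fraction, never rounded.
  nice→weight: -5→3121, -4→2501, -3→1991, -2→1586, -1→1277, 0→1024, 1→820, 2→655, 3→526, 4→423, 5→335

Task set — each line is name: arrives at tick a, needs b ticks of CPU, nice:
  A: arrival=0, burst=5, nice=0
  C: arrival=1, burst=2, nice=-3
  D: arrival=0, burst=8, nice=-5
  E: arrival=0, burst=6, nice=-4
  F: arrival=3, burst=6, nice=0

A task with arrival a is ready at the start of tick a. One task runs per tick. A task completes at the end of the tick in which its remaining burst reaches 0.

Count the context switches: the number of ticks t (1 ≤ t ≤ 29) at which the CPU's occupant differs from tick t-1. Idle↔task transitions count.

t=0: vr[A=0 D=0 E=0] → run A
t=1: vr[A=1 C=0 D=0 E=0] → run C
t=2: vr[A=1 C=1024/1991 D=0 E=0] → run D
t=3: vr[A=1 C=1024/1991 D=1024/3121 E=0 F=0] → run E
t=4: vr[A=1 C=1024/1991 D=1024/3121 E=1024/2501 F=0] → run F
t=5: vr[A=1 C=1024/1991 D=1024/3121 E=1024/2501 F=1] → run D
t=6: vr[A=1 C=1024/1991 D=2048/3121 E=1024/2501 F=1] → run E
t=7: vr[A=1 C=1024/1991 D=2048/3121 E=2048/2501 F=1] → run C
t=8: vr[A=1 D=2048/3121 E=2048/2501 F=1] → run D
t=9: vr[A=1 D=3072/3121 E=2048/2501 F=1] → run E
t=10: vr[A=1 D=3072/3121 E=3072/2501 F=1] → run D
t=11: vr[A=1 D=4096/3121 E=3072/2501 F=1] → run A
t=12: vr[A=2 D=4096/3121 E=3072/2501 F=1] → run F
t=13: vr[A=2 D=4096/3121 E=3072/2501 F=2] → run E
t=14: vr[A=2 D=4096/3121 E=4096/2501 F=2] → run D
t=15: vr[A=2 D=5120/3121 E=4096/2501 F=2] → run E
t=16: vr[A=2 D=5120/3121 E=5120/2501 F=2] → run D
t=17: vr[A=2 D=6144/3121 E=5120/2501 F=2] → run D
t=18: vr[A=2 D=7168/3121 E=5120/2501 F=2] → run A
t=19: vr[A=3 D=7168/3121 E=5120/2501 F=2] → run F
t=20: vr[A=3 D=7168/3121 E=5120/2501 F=3] → run E
t=21: vr[A=3 D=7168/3121 F=3] → run D
t=22: vr[A=3 F=3] → run A
t=23: vr[A=4 F=3] → run F
t=24: vr[A=4 F=4] → run A
t=25: vr[F=4] → run F
t=26: vr[F=5] → run F
t=27: (idle)
t=28: (idle)
t=29: (idle)

context switches = 25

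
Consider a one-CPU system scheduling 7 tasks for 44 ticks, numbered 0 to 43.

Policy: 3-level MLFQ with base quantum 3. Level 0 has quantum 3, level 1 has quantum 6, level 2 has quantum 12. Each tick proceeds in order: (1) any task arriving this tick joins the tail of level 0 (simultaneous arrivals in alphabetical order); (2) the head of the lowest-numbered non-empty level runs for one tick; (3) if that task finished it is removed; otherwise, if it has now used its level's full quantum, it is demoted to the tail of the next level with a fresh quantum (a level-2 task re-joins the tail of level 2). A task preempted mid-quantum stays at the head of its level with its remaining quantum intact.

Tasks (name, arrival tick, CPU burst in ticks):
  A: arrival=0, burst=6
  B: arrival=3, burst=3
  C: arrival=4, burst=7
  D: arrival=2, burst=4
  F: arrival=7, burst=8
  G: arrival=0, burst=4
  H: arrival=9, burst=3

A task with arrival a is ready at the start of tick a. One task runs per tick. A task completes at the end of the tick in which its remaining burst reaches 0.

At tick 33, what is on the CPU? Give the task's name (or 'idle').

running at tick 33 = F

t=0: L0/L1/L2 = AG/-/- → run A
t=1: L0/L1/L2 = AG/-/- → run A
t=2: L0/L1/L2 = AGD/-/- → run A
t=3: L0/L1/L2 = GDB/A/- → run G
t=4: L0/L1/L2 = GDBC/A/- → run G
t=5: L0/L1/L2 = GDBC/A/- → run G
t=6: L0/L1/L2 = DBC/AG/- → run D
t=7: L0/L1/L2 = DBCF/AG/- → run D
t=8: L0/L1/L2 = DBCF/AG/- → run D
t=9: L0/L1/L2 = BCFH/AGD/- → run B
t=10: L0/L1/L2 = BCFH/AGD/- → run B
t=11: L0/L1/L2 = BCFH/AGD/- → run B
t=12: L0/L1/L2 = CFH/AGD/- → run C
t=13: L0/L1/L2 = CFH/AGD/- → run C
t=14: L0/L1/L2 = CFH/AGD/- → run C
t=15: L0/L1/L2 = FH/AGDC/- → run F
t=16: L0/L1/L2 = FH/AGDC/- → run F
t=17: L0/L1/L2 = FH/AGDC/- → run F
t=18: L0/L1/L2 = H/AGDCF/- → run H
t=19: L0/L1/L2 = H/AGDCF/- → run H
t=20: L0/L1/L2 = H/AGDCF/- → run H
t=21: L0/L1/L2 = -/AGDCF/- → run A
t=22: L0/L1/L2 = -/AGDCF/- → run A
t=23: L0/L1/L2 = -/AGDCF/- → run A
t=24: L0/L1/L2 = -/GDCF/- → run G
t=25: L0/L1/L2 = -/DCF/- → run D
t=26: L0/L1/L2 = -/CF/- → run C
t=27: L0/L1/L2 = -/CF/- → run C
t=28: L0/L1/L2 = -/CF/- → run C
t=29: L0/L1/L2 = -/CF/- → run C
t=30: L0/L1/L2 = -/F/- → run F
t=31: L0/L1/L2 = -/F/- → run F
t=32: L0/L1/L2 = -/F/- → run F
t=33: L0/L1/L2 = -/F/- → run F
t=34: L0/L1/L2 = -/F/- → run F
t=35: (idle)
t=36: (idle)
t=37: (idle)
t=38: (idle)
t=39: (idle)
t=40: (idle)
t=41: (idle)
t=42: (idle)
t=43: (idle)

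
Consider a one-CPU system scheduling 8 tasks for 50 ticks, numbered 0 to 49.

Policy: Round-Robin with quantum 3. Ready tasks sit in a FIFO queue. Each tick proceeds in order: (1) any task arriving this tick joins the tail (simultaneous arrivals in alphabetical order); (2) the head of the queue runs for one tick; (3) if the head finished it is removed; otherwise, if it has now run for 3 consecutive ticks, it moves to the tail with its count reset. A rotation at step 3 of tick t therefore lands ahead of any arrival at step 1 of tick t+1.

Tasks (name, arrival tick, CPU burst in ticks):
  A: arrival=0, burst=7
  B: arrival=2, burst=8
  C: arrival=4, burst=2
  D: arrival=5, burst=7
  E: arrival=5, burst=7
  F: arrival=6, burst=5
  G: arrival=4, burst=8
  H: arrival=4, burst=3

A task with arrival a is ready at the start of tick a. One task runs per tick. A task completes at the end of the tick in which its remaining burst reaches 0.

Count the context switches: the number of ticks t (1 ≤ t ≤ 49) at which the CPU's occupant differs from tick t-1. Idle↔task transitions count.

t=0: queue=[A] q_used=0 → run A
t=1: queue=[A] q_used=1 → run A
t=2: queue=[A,B] q_used=2 → run A
t=3: queue=[B,A] q_used=0 → run B
t=4: queue=[B,A,C,G,H] q_used=1 → run B
t=5: queue=[B,A,C,G,H,D,E] q_used=2 → run B
t=6: queue=[A,C,G,H,D,E,B,F] q_used=0 → run A
t=7: queue=[A,C,G,H,D,E,B,F] q_used=1 → run A
t=8: queue=[A,C,G,H,D,E,B,F] q_used=2 → run A
t=9: queue=[C,G,H,D,E,B,F,A] q_used=0 → run C
t=10: queue=[C,G,H,D,E,B,F,A] q_used=1 → run C
t=11: queue=[G,H,D,E,B,F,A] q_used=0 → run G
t=12: queue=[G,H,D,E,B,F,A] q_used=1 → run G
t=13: queue=[G,H,D,E,B,F,A] q_used=2 → run G
t=14: queue=[H,D,E,B,F,A,G] q_used=0 → run H
t=15: queue=[H,D,E,B,F,A,G] q_used=1 → run H
t=16: queue=[H,D,E,B,F,A,G] q_used=2 → run H
t=17: queue=[D,E,B,F,A,G] q_used=0 → run D
t=18: queue=[D,E,B,F,A,G] q_used=1 → run D
t=19: queue=[D,E,B,F,A,G] q_used=2 → run D
t=20: queue=[E,B,F,A,G,D] q_used=0 → run E
t=21: queue=[E,B,F,A,G,D] q_used=1 → run E
t=22: queue=[E,B,F,A,G,D] q_used=2 → run E
t=23: queue=[B,F,A,G,D,E] q_used=0 → run B
t=24: queue=[B,F,A,G,D,E] q_used=1 → run B
t=25: queue=[B,F,A,G,D,E] q_used=2 → run B
t=26: queue=[F,A,G,D,E,B] q_used=0 → run F
t=27: queue=[F,A,G,D,E,B] q_used=1 → run F
t=28: queue=[F,A,G,D,E,B] q_used=2 → run F
t=29: queue=[A,G,D,E,B,F] q_used=0 → run A
t=30: queue=[G,D,E,B,F] q_used=0 → run G
t=31: queue=[G,D,E,B,F] q_used=1 → run G
t=32: queue=[G,D,E,B,F] q_used=2 → run G
t=33: queue=[D,E,B,F,G] q_used=0 → run D
t=34: queue=[D,E,B,F,G] q_used=1 → run D
t=35: queue=[D,E,B,F,G] q_used=2 → run D
t=36: queue=[E,B,F,G,D] q_used=0 → run E
t=37: queue=[E,B,F,G,D] q_used=1 → run E
t=38: queue=[E,B,F,G,D] q_used=2 → run E
t=39: queue=[B,F,G,D,E] q_used=0 → run B
t=40: queue=[B,F,G,D,E] q_used=1 → run B
t=41: queue=[F,G,D,E] q_used=0 → run F
t=42: queue=[F,G,D,E] q_used=1 → run F
t=43: queue=[G,D,E] q_used=0 → run G
t=44: queue=[G,D,E] q_used=1 → run G
t=45: queue=[D,E] q_used=0 → run D
t=46: queue=[E] q_used=0 → run E
t=47: (idle)
t=48: (idle)
t=49: (idle)

context switches = 19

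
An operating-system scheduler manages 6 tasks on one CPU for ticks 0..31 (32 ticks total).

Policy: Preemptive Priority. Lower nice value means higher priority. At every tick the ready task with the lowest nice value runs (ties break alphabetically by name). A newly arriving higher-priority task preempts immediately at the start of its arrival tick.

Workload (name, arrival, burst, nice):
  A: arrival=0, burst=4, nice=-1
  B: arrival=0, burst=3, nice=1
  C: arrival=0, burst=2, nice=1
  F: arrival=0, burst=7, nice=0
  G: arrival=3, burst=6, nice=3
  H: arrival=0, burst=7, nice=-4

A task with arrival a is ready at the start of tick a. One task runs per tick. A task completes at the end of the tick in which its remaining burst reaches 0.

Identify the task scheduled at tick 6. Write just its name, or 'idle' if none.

t=0: ready={A,B,C,F,H} → run H
t=1: ready={A,B,C,F,H} → run H
t=2: ready={A,B,C,F,H} → run H
t=3: ready={A,B,C,F,G,H} → run H
t=4: ready={A,B,C,F,G,H} → run H
t=5: ready={A,B,C,F,G,H} → run H
t=6: ready={A,B,C,F,G,H} → run H
t=7: ready={A,B,C,F,G} → run A
t=8: ready={A,B,C,F,G} → run A
t=9: ready={A,B,C,F,G} → run A
t=10: ready={A,B,C,F,G} → run A
t=11: ready={B,C,F,G} → run F
t=12: ready={B,C,F,G} → run F
t=13: ready={B,C,F,G} → run F
t=14: ready={B,C,F,G} → run F
t=15: ready={B,C,F,G} → run F
t=16: ready={B,C,F,G} → run F
t=17: ready={B,C,F,G} → run F
t=18: ready={B,C,G} → run B
t=19: ready={B,C,G} → run B
t=20: ready={B,C,G} → run B
t=21: ready={C,G} → run C
t=22: ready={C,G} → run C
t=23: ready={G} → run G
t=24: ready={G} → run G
t=25: ready={G} → run G
t=26: ready={G} → run G
t=27: ready={G} → run G
t=28: ready={G} → run G
t=29: (idle)
t=30: (idle)
t=31: (idle)

running at tick 6 = H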